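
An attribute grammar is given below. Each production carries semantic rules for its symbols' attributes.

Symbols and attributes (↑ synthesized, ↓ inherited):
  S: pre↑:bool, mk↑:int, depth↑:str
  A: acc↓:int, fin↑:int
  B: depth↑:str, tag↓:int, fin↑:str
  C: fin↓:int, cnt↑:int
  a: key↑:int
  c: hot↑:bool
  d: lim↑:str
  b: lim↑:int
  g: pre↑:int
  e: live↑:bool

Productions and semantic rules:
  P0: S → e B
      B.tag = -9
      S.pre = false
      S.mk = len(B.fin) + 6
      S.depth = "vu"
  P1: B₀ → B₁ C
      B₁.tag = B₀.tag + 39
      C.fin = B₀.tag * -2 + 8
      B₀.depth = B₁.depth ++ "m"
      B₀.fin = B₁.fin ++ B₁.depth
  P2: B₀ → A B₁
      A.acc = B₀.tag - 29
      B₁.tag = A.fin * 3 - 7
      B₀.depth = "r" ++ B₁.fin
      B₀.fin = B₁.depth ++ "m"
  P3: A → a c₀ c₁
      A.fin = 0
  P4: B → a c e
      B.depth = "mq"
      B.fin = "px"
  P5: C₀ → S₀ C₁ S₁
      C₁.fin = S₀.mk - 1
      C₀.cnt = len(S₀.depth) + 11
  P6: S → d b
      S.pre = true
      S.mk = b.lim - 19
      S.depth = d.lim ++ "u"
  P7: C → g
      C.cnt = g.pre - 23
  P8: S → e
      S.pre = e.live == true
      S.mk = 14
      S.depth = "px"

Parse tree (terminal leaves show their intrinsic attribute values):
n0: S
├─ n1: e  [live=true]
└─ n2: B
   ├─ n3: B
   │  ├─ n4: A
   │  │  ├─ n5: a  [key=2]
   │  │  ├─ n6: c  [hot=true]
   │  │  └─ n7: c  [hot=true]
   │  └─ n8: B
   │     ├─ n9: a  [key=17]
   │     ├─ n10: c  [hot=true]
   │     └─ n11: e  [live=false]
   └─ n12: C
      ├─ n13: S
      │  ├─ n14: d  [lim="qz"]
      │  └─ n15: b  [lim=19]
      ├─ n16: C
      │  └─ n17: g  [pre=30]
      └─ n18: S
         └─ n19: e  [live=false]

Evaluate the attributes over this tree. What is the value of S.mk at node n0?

1. n1.live = true  [terminal]
2. n2.tag = -9  [-9]
3. n3.tag = 30  [B₀.tag + 39]
4. n4.acc = 1  [B₀.tag - 29]
5. n5.key = 2  [terminal]
6. n6.hot = true  [terminal]
7. n7.hot = true  [terminal]
8. n4.fin = 0  [0]
9. n8.tag = -7  [A.fin * 3 - 7]
10. n9.key = 17  [terminal]
11. n10.hot = true  [terminal]
12. n11.live = false  [terminal]
13. n8.depth = "mq"  ["mq"]
14. n8.fin = "px"  ["px"]
15. n3.depth = "rpx"  ["r" ++ B₁.fin]
16. n3.fin = "mqm"  [B₁.depth ++ "m"]
17. n12.fin = 26  [B₀.tag * -2 + 8]
18. n14.lim = "qz"  [terminal]
19. n15.lim = 19  [terminal]
20. n13.pre = true  [true]
21. n13.mk = 0  [b.lim - 19]
22. n13.depth = "qzu"  [d.lim ++ "u"]
23. n16.fin = -1  [S₀.mk - 1]
24. n17.pre = 30  [terminal]
25. n16.cnt = 7  [g.pre - 23]
26. n19.live = false  [terminal]
27. n18.pre = false  [e.live == true]
28. n18.mk = 14  [14]
29. n18.depth = "px"  ["px"]
30. n12.cnt = 14  [len(S₀.depth) + 11]
31. n2.depth = "rpxm"  [B₁.depth ++ "m"]
32. n2.fin = "mqmrpx"  [B₁.fin ++ B₁.depth]
33. n0.pre = false  [false]
34. n0.mk = 12  [len(B.fin) + 6]
35. n0.depth = "vu"  ["vu"]

12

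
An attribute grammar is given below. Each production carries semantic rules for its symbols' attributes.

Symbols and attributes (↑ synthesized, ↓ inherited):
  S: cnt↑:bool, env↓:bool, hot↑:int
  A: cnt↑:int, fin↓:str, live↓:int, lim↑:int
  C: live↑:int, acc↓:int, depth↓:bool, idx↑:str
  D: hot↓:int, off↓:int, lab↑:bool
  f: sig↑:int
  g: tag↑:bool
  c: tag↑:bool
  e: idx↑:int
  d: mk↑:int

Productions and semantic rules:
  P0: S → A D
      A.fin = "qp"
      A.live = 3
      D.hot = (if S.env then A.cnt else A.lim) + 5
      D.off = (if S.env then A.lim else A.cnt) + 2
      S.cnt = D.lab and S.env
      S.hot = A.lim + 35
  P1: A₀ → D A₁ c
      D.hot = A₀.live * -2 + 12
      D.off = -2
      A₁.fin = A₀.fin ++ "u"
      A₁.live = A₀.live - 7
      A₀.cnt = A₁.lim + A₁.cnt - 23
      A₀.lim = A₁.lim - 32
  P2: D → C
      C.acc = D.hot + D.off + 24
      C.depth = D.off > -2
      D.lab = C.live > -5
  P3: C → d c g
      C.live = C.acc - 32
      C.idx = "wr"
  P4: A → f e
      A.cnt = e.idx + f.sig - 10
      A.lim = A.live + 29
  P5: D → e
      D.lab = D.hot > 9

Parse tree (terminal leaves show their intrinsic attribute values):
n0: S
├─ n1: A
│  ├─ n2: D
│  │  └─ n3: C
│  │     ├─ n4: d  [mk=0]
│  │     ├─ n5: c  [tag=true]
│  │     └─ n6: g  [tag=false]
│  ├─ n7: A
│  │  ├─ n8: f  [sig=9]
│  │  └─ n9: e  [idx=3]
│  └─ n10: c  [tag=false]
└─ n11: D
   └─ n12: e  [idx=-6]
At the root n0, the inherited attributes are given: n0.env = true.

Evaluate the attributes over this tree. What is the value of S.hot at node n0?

1. n0.env = true  [given at root]
2. n1.fin = "qp"  ["qp"]
3. n1.live = 3  [3]
4. n2.hot = 6  [A₀.live * -2 + 12]
5. n2.off = -2  [-2]
6. n3.acc = 28  [D.hot + D.off + 24]
7. n3.depth = false  [D.off > -2]
8. n4.mk = 0  [terminal]
9. n5.tag = true  [terminal]
10. n6.tag = false  [terminal]
11. n3.live = -4  [C.acc - 32]
12. n3.idx = "wr"  ["wr"]
13. n2.lab = true  [C.live > -5]
14. n7.fin = "qpu"  [A₀.fin ++ "u"]
15. n7.live = -4  [A₀.live - 7]
16. n8.sig = 9  [terminal]
17. n9.idx = 3  [terminal]
18. n7.cnt = 2  [e.idx + f.sig - 10]
19. n7.lim = 25  [A.live + 29]
20. n10.tag = false  [terminal]
21. n1.cnt = 4  [A₁.lim + A₁.cnt - 23]
22. n1.lim = -7  [A₁.lim - 32]
23. n11.hot = 9  [(if S.env then A.cnt else A.lim) + 5]
24. n11.off = -5  [(if S.env then A.lim else A.cnt) + 2]
25. n12.idx = -6  [terminal]
26. n11.lab = false  [D.hot > 9]
27. n0.cnt = false  [D.lab and S.env]
28. n0.hot = 28  [A.lim + 35]

28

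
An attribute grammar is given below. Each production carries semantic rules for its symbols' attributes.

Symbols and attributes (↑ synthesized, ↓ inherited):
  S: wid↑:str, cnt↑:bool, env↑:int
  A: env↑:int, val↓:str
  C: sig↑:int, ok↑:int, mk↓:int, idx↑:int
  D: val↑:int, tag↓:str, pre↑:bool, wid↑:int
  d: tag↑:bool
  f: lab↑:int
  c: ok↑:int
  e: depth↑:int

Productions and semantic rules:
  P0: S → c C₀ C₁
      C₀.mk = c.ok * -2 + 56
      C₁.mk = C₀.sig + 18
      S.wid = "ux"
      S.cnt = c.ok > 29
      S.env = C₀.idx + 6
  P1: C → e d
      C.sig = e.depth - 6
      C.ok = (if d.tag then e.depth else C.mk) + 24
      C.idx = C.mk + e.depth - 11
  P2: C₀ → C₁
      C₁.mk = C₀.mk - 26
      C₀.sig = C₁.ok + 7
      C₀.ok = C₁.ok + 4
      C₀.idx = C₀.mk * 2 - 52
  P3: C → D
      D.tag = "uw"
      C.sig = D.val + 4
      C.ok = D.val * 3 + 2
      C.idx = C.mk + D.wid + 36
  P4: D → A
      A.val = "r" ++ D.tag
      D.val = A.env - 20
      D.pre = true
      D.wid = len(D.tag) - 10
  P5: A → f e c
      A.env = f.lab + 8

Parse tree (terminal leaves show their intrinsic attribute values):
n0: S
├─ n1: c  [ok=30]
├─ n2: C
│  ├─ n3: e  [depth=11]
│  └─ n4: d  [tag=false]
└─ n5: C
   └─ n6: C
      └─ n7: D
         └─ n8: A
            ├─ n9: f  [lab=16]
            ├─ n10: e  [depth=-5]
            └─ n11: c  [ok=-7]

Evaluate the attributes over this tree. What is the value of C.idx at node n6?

1. n1.ok = 30  [terminal]
2. n2.mk = -4  [c.ok * -2 + 56]
3. n3.depth = 11  [terminal]
4. n4.tag = false  [terminal]
5. n2.sig = 5  [e.depth - 6]
6. n2.ok = 20  [(if d.tag then e.depth else C.mk) + 24]
7. n2.idx = -4  [C.mk + e.depth - 11]
8. n5.mk = 23  [C₀.sig + 18]
9. n6.mk = -3  [C₀.mk - 26]
10. n7.tag = "uw"  ["uw"]
11. n8.val = "ruw"  ["r" ++ D.tag]
12. n9.lab = 16  [terminal]
13. n10.depth = -5  [terminal]
14. n11.ok = -7  [terminal]
15. n8.env = 24  [f.lab + 8]
16. n7.val = 4  [A.env - 20]
17. n7.pre = true  [true]
18. n7.wid = -8  [len(D.tag) - 10]
19. n6.sig = 8  [D.val + 4]
20. n6.ok = 14  [D.val * 3 + 2]
21. n6.idx = 25  [C.mk + D.wid + 36]
22. n5.sig = 21  [C₁.ok + 7]
23. n5.ok = 18  [C₁.ok + 4]
24. n5.idx = -6  [C₀.mk * 2 - 52]
25. n0.wid = "ux"  ["ux"]
26. n0.cnt = true  [c.ok > 29]
27. n0.env = 2  [C₀.idx + 6]

25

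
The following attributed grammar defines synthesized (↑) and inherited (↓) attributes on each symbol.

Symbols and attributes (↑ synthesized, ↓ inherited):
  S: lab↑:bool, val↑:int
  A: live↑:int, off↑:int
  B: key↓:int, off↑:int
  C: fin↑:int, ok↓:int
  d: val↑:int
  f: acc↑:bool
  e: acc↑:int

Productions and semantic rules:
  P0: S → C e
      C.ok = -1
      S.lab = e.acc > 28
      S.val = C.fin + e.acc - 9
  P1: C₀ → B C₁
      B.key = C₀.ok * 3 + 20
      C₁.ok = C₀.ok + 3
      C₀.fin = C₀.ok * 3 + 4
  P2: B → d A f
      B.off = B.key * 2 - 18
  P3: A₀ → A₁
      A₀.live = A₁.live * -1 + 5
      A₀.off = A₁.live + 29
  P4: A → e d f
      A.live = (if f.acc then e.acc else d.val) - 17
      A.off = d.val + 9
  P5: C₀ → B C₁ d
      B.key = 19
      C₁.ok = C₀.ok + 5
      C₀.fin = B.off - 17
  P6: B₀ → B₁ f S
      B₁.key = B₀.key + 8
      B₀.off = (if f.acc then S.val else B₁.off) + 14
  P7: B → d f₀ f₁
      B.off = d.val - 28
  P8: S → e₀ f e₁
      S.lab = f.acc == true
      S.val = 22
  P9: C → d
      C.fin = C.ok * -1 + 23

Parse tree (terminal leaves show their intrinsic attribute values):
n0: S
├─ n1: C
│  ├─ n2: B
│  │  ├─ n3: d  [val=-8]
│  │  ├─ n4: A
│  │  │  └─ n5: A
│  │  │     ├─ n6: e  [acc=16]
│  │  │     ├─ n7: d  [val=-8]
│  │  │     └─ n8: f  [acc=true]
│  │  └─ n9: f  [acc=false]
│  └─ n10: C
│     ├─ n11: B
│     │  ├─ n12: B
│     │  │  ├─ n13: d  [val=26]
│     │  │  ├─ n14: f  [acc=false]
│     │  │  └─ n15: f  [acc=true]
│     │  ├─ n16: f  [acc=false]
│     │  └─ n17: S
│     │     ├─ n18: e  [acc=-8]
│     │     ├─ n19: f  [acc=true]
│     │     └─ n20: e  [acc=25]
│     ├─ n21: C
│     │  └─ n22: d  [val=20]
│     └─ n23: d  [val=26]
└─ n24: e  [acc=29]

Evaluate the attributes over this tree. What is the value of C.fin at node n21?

1. n1.ok = -1  [-1]
2. n2.key = 17  [C₀.ok * 3 + 20]
3. n3.val = -8  [terminal]
4. n6.acc = 16  [terminal]
5. n7.val = -8  [terminal]
6. n8.acc = true  [terminal]
7. n5.live = -1  [(if f.acc then e.acc else d.val) - 17]
8. n5.off = 1  [d.val + 9]
9. n4.live = 6  [A₁.live * -1 + 5]
10. n4.off = 28  [A₁.live + 29]
11. n9.acc = false  [terminal]
12. n2.off = 16  [B.key * 2 - 18]
13. n10.ok = 2  [C₀.ok + 3]
14. n11.key = 19  [19]
15. n12.key = 27  [B₀.key + 8]
16. n13.val = 26  [terminal]
17. n14.acc = false  [terminal]
18. n15.acc = true  [terminal]
19. n12.off = -2  [d.val - 28]
20. n16.acc = false  [terminal]
21. n18.acc = -8  [terminal]
22. n19.acc = true  [terminal]
23. n20.acc = 25  [terminal]
24. n17.lab = true  [f.acc == true]
25. n17.val = 22  [22]
26. n11.off = 12  [(if f.acc then S.val else B₁.off) + 14]
27. n21.ok = 7  [C₀.ok + 5]
28. n22.val = 20  [terminal]
29. n21.fin = 16  [C.ok * -1 + 23]
30. n23.val = 26  [terminal]
31. n10.fin = -5  [B.off - 17]
32. n1.fin = 1  [C₀.ok * 3 + 4]
33. n24.acc = 29  [terminal]
34. n0.lab = true  [e.acc > 28]
35. n0.val = 21  [C.fin + e.acc - 9]

16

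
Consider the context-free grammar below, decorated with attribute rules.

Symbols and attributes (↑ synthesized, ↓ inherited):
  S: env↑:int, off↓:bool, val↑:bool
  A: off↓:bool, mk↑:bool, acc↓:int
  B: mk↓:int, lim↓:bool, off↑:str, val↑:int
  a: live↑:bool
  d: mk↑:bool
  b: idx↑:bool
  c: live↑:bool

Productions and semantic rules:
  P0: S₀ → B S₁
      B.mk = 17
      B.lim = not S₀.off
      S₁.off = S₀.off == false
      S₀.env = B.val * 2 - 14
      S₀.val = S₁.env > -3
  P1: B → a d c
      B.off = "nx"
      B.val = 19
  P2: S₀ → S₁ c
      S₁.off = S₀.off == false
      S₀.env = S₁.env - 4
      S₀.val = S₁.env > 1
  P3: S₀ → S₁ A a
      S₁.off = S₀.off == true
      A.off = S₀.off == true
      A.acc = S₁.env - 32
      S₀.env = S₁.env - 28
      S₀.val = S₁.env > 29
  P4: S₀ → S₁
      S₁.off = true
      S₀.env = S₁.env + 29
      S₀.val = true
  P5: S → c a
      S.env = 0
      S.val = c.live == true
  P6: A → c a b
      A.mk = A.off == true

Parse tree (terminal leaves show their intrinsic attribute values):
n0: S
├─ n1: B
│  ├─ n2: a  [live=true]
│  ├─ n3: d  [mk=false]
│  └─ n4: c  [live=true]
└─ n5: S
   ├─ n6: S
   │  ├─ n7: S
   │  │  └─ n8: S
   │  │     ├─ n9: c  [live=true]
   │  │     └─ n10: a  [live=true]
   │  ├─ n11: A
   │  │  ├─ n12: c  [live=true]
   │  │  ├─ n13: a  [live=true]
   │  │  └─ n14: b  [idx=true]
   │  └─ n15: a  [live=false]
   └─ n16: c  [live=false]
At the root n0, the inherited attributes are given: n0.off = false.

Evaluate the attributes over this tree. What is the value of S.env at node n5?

-3

1. n0.off = false  [given at root]
2. n1.mk = 17  [17]
3. n1.lim = true  [not S₀.off]
4. n2.live = true  [terminal]
5. n3.mk = false  [terminal]
6. n4.live = true  [terminal]
7. n1.off = "nx"  ["nx"]
8. n1.val = 19  [19]
9. n5.off = true  [S₀.off == false]
10. n6.off = false  [S₀.off == false]
11. n7.off = false  [S₀.off == true]
12. n8.off = true  [true]
13. n9.live = true  [terminal]
14. n10.live = true  [terminal]
15. n8.env = 0  [0]
16. n8.val = true  [c.live == true]
17. n7.env = 29  [S₁.env + 29]
18. n7.val = true  [true]
19. n11.off = false  [S₀.off == true]
20. n11.acc = -3  [S₁.env - 32]
21. n12.live = true  [terminal]
22. n13.live = true  [terminal]
23. n14.idx = true  [terminal]
24. n11.mk = false  [A.off == true]
25. n15.live = false  [terminal]
26. n6.env = 1  [S₁.env - 28]
27. n6.val = false  [S₁.env > 29]
28. n16.live = false  [terminal]
29. n5.env = -3  [S₁.env - 4]
30. n5.val = false  [S₁.env > 1]
31. n0.env = 24  [B.val * 2 - 14]
32. n0.val = false  [S₁.env > -3]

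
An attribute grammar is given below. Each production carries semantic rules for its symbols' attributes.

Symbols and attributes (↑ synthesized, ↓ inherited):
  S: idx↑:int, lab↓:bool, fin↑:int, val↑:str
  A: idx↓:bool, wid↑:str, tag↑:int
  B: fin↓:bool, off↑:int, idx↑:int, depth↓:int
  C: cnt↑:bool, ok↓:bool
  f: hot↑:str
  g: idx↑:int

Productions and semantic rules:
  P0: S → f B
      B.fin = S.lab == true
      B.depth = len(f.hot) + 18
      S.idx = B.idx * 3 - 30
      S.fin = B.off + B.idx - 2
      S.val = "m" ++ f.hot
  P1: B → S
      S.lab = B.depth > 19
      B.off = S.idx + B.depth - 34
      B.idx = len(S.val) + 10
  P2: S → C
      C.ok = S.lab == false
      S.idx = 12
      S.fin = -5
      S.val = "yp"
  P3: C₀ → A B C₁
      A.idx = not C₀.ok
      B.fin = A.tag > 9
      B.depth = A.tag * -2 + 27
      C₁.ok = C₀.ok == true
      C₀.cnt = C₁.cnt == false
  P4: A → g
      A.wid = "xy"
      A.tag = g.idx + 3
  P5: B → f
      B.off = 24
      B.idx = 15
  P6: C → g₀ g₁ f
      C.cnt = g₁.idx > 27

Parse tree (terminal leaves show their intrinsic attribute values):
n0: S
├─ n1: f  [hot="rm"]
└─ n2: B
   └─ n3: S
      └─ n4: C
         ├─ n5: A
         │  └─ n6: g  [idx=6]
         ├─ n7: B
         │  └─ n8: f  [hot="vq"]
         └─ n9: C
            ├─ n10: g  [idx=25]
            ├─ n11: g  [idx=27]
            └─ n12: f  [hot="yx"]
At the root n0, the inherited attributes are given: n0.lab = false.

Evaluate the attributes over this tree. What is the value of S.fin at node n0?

8

1. n0.lab = false  [given at root]
2. n1.hot = "rm"  [terminal]
3. n2.fin = false  [S.lab == true]
4. n2.depth = 20  [len(f.hot) + 18]
5. n3.lab = true  [B.depth > 19]
6. n4.ok = false  [S.lab == false]
7. n5.idx = true  [not C₀.ok]
8. n6.idx = 6  [terminal]
9. n5.wid = "xy"  ["xy"]
10. n5.tag = 9  [g.idx + 3]
11. n7.fin = false  [A.tag > 9]
12. n7.depth = 9  [A.tag * -2 + 27]
13. n8.hot = "vq"  [terminal]
14. n7.off = 24  [24]
15. n7.idx = 15  [15]
16. n9.ok = false  [C₀.ok == true]
17. n10.idx = 25  [terminal]
18. n11.idx = 27  [terminal]
19. n12.hot = "yx"  [terminal]
20. n9.cnt = false  [g₁.idx > 27]
21. n4.cnt = true  [C₁.cnt == false]
22. n3.idx = 12  [12]
23. n3.fin = -5  [-5]
24. n3.val = "yp"  ["yp"]
25. n2.off = -2  [S.idx + B.depth - 34]
26. n2.idx = 12  [len(S.val) + 10]
27. n0.idx = 6  [B.idx * 3 - 30]
28. n0.fin = 8  [B.off + B.idx - 2]
29. n0.val = "mrm"  ["m" ++ f.hot]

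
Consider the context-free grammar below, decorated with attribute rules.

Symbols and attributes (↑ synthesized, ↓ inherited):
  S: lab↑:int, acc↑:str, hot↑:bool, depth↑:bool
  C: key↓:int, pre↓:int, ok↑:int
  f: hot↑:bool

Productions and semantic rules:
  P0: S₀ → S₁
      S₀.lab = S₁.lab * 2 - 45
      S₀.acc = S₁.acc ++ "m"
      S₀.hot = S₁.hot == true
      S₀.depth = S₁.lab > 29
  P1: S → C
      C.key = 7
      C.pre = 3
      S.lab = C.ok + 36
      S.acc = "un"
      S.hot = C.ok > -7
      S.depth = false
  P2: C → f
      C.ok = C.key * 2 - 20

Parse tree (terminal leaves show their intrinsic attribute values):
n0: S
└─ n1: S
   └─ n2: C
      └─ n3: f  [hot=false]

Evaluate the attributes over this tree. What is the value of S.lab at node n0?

1. n2.key = 7  [7]
2. n2.pre = 3  [3]
3. n3.hot = false  [terminal]
4. n2.ok = -6  [C.key * 2 - 20]
5. n1.lab = 30  [C.ok + 36]
6. n1.acc = "un"  ["un"]
7. n1.hot = true  [C.ok > -7]
8. n1.depth = false  [false]
9. n0.lab = 15  [S₁.lab * 2 - 45]
10. n0.acc = "unm"  [S₁.acc ++ "m"]
11. n0.hot = true  [S₁.hot == true]
12. n0.depth = true  [S₁.lab > 29]

15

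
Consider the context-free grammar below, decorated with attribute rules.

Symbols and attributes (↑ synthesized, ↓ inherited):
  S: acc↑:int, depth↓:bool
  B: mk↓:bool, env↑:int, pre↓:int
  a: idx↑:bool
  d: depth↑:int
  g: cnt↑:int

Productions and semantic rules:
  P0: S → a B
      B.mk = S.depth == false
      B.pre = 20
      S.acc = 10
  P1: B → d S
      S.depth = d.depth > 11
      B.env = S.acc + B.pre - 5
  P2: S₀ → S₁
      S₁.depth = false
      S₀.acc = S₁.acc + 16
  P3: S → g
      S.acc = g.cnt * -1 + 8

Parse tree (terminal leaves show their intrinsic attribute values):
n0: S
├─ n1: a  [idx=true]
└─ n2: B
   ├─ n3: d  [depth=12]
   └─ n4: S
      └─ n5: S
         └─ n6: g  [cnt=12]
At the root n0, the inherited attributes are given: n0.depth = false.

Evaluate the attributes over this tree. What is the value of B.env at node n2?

27

1. n0.depth = false  [given at root]
2. n1.idx = true  [terminal]
3. n2.mk = true  [S.depth == false]
4. n2.pre = 20  [20]
5. n3.depth = 12  [terminal]
6. n4.depth = true  [d.depth > 11]
7. n5.depth = false  [false]
8. n6.cnt = 12  [terminal]
9. n5.acc = -4  [g.cnt * -1 + 8]
10. n4.acc = 12  [S₁.acc + 16]
11. n2.env = 27  [S.acc + B.pre - 5]
12. n0.acc = 10  [10]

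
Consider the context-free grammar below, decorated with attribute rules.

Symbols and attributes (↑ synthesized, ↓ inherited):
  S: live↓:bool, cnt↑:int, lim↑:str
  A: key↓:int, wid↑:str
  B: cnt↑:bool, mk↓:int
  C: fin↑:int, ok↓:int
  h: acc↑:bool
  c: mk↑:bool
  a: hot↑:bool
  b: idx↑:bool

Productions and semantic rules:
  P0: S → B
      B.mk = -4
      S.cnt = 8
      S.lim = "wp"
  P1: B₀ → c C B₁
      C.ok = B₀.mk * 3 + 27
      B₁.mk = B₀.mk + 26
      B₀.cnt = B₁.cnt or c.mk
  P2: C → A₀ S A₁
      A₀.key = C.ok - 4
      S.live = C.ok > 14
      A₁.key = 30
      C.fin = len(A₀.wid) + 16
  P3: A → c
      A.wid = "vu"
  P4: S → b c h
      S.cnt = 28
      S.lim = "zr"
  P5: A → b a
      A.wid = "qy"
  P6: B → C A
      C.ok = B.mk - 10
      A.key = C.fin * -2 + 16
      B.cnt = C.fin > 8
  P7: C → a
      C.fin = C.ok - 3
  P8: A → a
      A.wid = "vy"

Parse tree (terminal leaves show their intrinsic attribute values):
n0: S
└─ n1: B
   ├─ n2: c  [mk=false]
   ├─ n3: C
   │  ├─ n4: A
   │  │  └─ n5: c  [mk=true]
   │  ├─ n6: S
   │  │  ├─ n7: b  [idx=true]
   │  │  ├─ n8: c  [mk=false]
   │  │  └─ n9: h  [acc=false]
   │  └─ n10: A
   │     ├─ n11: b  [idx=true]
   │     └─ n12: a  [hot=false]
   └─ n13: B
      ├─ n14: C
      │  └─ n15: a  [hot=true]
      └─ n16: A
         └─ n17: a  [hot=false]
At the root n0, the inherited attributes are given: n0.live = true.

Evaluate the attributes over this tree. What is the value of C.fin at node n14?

9

1. n0.live = true  [given at root]
2. n1.mk = -4  [-4]
3. n2.mk = false  [terminal]
4. n3.ok = 15  [B₀.mk * 3 + 27]
5. n4.key = 11  [C.ok - 4]
6. n5.mk = true  [terminal]
7. n4.wid = "vu"  ["vu"]
8. n6.live = true  [C.ok > 14]
9. n7.idx = true  [terminal]
10. n8.mk = false  [terminal]
11. n9.acc = false  [terminal]
12. n6.cnt = 28  [28]
13. n6.lim = "zr"  ["zr"]
14. n10.key = 30  [30]
15. n11.idx = true  [terminal]
16. n12.hot = false  [terminal]
17. n10.wid = "qy"  ["qy"]
18. n3.fin = 18  [len(A₀.wid) + 16]
19. n13.mk = 22  [B₀.mk + 26]
20. n14.ok = 12  [B.mk - 10]
21. n15.hot = true  [terminal]
22. n14.fin = 9  [C.ok - 3]
23. n16.key = -2  [C.fin * -2 + 16]
24. n17.hot = false  [terminal]
25. n16.wid = "vy"  ["vy"]
26. n13.cnt = true  [C.fin > 8]
27. n1.cnt = true  [B₁.cnt or c.mk]
28. n0.cnt = 8  [8]
29. n0.lim = "wp"  ["wp"]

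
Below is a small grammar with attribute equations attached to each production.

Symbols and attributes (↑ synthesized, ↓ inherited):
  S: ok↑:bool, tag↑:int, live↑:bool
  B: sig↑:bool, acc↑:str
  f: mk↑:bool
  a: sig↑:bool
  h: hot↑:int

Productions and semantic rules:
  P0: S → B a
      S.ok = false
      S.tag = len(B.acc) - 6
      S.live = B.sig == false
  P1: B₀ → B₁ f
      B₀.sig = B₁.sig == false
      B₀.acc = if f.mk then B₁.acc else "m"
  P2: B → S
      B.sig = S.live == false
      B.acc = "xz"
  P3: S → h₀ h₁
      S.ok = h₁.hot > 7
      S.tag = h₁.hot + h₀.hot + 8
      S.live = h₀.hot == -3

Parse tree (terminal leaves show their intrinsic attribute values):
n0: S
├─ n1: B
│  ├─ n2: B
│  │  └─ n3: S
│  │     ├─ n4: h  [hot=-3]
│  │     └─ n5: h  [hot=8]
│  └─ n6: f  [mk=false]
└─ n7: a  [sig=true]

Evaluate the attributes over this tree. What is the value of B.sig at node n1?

1. n4.hot = -3  [terminal]
2. n5.hot = 8  [terminal]
3. n3.ok = true  [h₁.hot > 7]
4. n3.tag = 13  [h₁.hot + h₀.hot + 8]
5. n3.live = true  [h₀.hot == -3]
6. n2.sig = false  [S.live == false]
7. n2.acc = "xz"  ["xz"]
8. n6.mk = false  [terminal]
9. n1.sig = true  [B₁.sig == false]
10. n1.acc = "m"  [if f.mk then B₁.acc else "m"]
11. n7.sig = true  [terminal]
12. n0.ok = false  [false]
13. n0.tag = -5  [len(B.acc) - 6]
14. n0.live = false  [B.sig == false]

true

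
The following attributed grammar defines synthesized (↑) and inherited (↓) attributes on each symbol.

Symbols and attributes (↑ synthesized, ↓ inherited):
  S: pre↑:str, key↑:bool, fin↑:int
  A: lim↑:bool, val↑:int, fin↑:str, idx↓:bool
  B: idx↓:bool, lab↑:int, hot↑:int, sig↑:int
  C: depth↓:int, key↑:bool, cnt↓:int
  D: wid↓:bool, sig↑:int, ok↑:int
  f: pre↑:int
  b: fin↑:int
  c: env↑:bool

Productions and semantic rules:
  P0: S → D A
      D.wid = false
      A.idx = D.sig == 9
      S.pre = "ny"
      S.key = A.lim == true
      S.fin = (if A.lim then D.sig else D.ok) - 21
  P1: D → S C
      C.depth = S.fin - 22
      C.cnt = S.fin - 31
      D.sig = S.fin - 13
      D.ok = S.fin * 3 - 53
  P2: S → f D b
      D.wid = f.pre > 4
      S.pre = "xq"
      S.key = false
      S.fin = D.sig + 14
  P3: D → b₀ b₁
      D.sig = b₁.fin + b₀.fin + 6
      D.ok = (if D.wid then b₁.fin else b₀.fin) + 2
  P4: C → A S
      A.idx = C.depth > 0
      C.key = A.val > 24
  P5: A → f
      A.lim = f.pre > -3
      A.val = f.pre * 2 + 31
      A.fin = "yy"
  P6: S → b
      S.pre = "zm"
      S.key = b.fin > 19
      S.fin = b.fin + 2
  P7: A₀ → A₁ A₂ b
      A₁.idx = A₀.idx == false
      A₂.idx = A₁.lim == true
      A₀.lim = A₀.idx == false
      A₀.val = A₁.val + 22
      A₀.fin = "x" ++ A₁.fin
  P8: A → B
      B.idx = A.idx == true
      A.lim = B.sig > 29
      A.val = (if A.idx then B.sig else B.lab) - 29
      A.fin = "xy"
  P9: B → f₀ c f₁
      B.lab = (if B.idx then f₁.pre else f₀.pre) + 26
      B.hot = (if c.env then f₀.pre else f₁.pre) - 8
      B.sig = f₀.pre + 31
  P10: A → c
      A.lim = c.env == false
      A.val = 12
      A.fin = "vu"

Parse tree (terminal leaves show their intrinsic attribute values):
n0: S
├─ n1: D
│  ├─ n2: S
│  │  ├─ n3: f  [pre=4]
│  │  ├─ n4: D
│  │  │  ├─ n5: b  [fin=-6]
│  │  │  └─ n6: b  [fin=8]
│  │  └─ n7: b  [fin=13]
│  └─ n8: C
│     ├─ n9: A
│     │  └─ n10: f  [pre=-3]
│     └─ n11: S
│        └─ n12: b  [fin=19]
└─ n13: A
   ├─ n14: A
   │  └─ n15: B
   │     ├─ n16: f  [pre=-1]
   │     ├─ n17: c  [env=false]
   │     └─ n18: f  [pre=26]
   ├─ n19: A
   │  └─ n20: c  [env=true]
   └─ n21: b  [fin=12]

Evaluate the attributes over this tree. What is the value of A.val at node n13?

1. n1.wid = false  [false]
2. n3.pre = 4  [terminal]
3. n4.wid = false  [f.pre > 4]
4. n5.fin = -6  [terminal]
5. n6.fin = 8  [terminal]
6. n4.sig = 8  [b₁.fin + b₀.fin + 6]
7. n4.ok = -4  [(if D.wid then b₁.fin else b₀.fin) + 2]
8. n7.fin = 13  [terminal]
9. n2.pre = "xq"  ["xq"]
10. n2.key = false  [false]
11. n2.fin = 22  [D.sig + 14]
12. n8.depth = 0  [S.fin - 22]
13. n8.cnt = -9  [S.fin - 31]
14. n9.idx = false  [C.depth > 0]
15. n10.pre = -3  [terminal]
16. n9.lim = false  [f.pre > -3]
17. n9.val = 25  [f.pre * 2 + 31]
18. n9.fin = "yy"  ["yy"]
19. n12.fin = 19  [terminal]
20. n11.pre = "zm"  ["zm"]
21. n11.key = false  [b.fin > 19]
22. n11.fin = 21  [b.fin + 2]
23. n8.key = true  [A.val > 24]
24. n1.sig = 9  [S.fin - 13]
25. n1.ok = 13  [S.fin * 3 - 53]
26. n13.idx = true  [D.sig == 9]
27. n14.idx = false  [A₀.idx == false]
28. n15.idx = false  [A.idx == true]
29. n16.pre = -1  [terminal]
30. n17.env = false  [terminal]
31. n18.pre = 26  [terminal]
32. n15.lab = 25  [(if B.idx then f₁.pre else f₀.pre) + 26]
33. n15.hot = 18  [(if c.env then f₀.pre else f₁.pre) - 8]
34. n15.sig = 30  [f₀.pre + 31]
35. n14.lim = true  [B.sig > 29]
36. n14.val = -4  [(if A.idx then B.sig else B.lab) - 29]
37. n14.fin = "xy"  ["xy"]
38. n19.idx = true  [A₁.lim == true]
39. n20.env = true  [terminal]
40. n19.lim = false  [c.env == false]
41. n19.val = 12  [12]
42. n19.fin = "vu"  ["vu"]
43. n21.fin = 12  [terminal]
44. n13.lim = false  [A₀.idx == false]
45. n13.val = 18  [A₁.val + 22]
46. n13.fin = "xxy"  ["x" ++ A₁.fin]
47. n0.pre = "ny"  ["ny"]
48. n0.key = false  [A.lim == true]
49. n0.fin = -8  [(if A.lim then D.sig else D.ok) - 21]

18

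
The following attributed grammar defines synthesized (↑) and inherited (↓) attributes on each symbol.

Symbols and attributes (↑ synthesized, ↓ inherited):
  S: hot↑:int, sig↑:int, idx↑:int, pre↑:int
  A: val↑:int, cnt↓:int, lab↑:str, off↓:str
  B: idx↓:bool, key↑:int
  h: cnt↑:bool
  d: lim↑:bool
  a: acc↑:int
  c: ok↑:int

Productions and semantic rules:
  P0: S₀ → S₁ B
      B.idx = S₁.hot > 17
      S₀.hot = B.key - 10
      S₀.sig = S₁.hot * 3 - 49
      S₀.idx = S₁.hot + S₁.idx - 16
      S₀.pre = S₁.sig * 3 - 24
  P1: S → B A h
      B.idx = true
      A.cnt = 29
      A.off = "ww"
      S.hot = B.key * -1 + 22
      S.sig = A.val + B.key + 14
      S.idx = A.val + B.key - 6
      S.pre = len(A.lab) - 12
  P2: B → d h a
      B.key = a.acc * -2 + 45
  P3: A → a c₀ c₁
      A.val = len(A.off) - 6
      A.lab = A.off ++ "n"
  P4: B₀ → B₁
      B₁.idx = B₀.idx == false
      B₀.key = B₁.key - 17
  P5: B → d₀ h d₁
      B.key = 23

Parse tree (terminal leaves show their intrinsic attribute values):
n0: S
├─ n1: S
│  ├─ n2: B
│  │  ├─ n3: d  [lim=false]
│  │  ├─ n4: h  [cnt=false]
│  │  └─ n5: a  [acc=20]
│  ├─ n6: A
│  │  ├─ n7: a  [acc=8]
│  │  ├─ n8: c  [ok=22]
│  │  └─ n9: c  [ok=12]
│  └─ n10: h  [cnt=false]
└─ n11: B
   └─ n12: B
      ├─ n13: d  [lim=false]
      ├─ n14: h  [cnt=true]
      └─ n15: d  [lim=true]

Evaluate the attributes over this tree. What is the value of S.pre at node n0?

21

1. n2.idx = true  [true]
2. n3.lim = false  [terminal]
3. n4.cnt = false  [terminal]
4. n5.acc = 20  [terminal]
5. n2.key = 5  [a.acc * -2 + 45]
6. n6.cnt = 29  [29]
7. n6.off = "ww"  ["ww"]
8. n7.acc = 8  [terminal]
9. n8.ok = 22  [terminal]
10. n9.ok = 12  [terminal]
11. n6.val = -4  [len(A.off) - 6]
12. n6.lab = "wwn"  [A.off ++ "n"]
13. n10.cnt = false  [terminal]
14. n1.hot = 17  [B.key * -1 + 22]
15. n1.sig = 15  [A.val + B.key + 14]
16. n1.idx = -5  [A.val + B.key - 6]
17. n1.pre = -9  [len(A.lab) - 12]
18. n11.idx = false  [S₁.hot > 17]
19. n12.idx = true  [B₀.idx == false]
20. n13.lim = false  [terminal]
21. n14.cnt = true  [terminal]
22. n15.lim = true  [terminal]
23. n12.key = 23  [23]
24. n11.key = 6  [B₁.key - 17]
25. n0.hot = -4  [B.key - 10]
26. n0.sig = 2  [S₁.hot * 3 - 49]
27. n0.idx = -4  [S₁.hot + S₁.idx - 16]
28. n0.pre = 21  [S₁.sig * 3 - 24]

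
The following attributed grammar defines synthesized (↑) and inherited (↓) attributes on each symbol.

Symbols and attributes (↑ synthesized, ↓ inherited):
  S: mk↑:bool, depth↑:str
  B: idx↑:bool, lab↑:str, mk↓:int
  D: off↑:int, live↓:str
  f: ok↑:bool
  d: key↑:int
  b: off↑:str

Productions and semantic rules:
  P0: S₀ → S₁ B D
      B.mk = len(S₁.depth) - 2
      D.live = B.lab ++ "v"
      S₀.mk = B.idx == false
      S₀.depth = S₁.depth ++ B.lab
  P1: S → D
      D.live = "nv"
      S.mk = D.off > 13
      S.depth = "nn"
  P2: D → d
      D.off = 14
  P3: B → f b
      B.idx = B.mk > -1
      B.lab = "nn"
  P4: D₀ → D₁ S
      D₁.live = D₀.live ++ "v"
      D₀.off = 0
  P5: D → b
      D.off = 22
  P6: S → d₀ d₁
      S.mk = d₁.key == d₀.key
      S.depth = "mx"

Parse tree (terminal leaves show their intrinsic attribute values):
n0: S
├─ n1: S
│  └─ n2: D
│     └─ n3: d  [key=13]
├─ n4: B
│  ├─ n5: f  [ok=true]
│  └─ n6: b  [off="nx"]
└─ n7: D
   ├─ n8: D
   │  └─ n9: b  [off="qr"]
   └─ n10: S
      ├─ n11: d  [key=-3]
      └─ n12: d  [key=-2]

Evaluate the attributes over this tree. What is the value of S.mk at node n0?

1. n2.live = "nv"  ["nv"]
2. n3.key = 13  [terminal]
3. n2.off = 14  [14]
4. n1.mk = true  [D.off > 13]
5. n1.depth = "nn"  ["nn"]
6. n4.mk = 0  [len(S₁.depth) - 2]
7. n5.ok = true  [terminal]
8. n6.off = "nx"  [terminal]
9. n4.idx = true  [B.mk > -1]
10. n4.lab = "nn"  ["nn"]
11. n7.live = "nnv"  [B.lab ++ "v"]
12. n8.live = "nnvv"  [D₀.live ++ "v"]
13. n9.off = "qr"  [terminal]
14. n8.off = 22  [22]
15. n11.key = -3  [terminal]
16. n12.key = -2  [terminal]
17. n10.mk = false  [d₁.key == d₀.key]
18. n10.depth = "mx"  ["mx"]
19. n7.off = 0  [0]
20. n0.mk = false  [B.idx == false]
21. n0.depth = "nnnn"  [S₁.depth ++ B.lab]

false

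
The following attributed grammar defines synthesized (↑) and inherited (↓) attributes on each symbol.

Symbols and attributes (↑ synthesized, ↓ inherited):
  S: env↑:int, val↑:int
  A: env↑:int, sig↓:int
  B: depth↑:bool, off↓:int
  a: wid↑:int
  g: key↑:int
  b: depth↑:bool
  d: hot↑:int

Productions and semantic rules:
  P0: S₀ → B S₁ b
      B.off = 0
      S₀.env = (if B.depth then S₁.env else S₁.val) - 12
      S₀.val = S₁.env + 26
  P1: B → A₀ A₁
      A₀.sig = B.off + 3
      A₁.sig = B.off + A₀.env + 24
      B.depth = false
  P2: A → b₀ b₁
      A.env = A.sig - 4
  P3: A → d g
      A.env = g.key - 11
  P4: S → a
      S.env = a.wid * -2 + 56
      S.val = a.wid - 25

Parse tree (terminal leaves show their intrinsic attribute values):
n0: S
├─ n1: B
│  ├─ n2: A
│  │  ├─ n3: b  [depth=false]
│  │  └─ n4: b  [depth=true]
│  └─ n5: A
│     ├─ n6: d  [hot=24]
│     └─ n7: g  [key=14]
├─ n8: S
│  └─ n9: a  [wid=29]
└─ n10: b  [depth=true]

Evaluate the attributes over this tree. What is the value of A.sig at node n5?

1. n1.off = 0  [0]
2. n2.sig = 3  [B.off + 3]
3. n3.depth = false  [terminal]
4. n4.depth = true  [terminal]
5. n2.env = -1  [A.sig - 4]
6. n5.sig = 23  [B.off + A₀.env + 24]
7. n6.hot = 24  [terminal]
8. n7.key = 14  [terminal]
9. n5.env = 3  [g.key - 11]
10. n1.depth = false  [false]
11. n9.wid = 29  [terminal]
12. n8.env = -2  [a.wid * -2 + 56]
13. n8.val = 4  [a.wid - 25]
14. n10.depth = true  [terminal]
15. n0.env = -8  [(if B.depth then S₁.env else S₁.val) - 12]
16. n0.val = 24  [S₁.env + 26]

23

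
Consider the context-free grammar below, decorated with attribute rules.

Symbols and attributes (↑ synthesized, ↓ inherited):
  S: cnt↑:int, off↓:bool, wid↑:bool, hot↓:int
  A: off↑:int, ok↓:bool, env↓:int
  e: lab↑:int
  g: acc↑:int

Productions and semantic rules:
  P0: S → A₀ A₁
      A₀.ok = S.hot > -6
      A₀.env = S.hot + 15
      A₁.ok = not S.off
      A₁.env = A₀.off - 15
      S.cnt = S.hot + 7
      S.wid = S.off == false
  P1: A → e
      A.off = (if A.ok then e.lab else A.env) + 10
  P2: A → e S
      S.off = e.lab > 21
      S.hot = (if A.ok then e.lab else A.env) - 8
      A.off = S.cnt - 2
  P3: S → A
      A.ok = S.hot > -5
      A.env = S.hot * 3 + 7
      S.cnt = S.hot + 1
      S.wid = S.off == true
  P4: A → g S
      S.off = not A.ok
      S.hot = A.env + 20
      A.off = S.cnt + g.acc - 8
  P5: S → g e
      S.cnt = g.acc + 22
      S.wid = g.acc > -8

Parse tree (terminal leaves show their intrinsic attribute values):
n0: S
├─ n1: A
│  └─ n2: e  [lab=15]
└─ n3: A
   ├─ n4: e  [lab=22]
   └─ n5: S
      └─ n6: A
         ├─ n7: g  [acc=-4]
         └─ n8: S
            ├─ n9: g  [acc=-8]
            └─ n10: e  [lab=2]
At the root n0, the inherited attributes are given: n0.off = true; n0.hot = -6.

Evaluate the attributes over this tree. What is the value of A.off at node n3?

1. n0.off = true  [given at root]
2. n0.hot = -6  [given at root]
3. n1.ok = false  [S.hot > -6]
4. n1.env = 9  [S.hot + 15]
5. n2.lab = 15  [terminal]
6. n1.off = 19  [(if A.ok then e.lab else A.env) + 10]
7. n3.ok = false  [not S.off]
8. n3.env = 4  [A₀.off - 15]
9. n4.lab = 22  [terminal]
10. n5.off = true  [e.lab > 21]
11. n5.hot = -4  [(if A.ok then e.lab else A.env) - 8]
12. n6.ok = true  [S.hot > -5]
13. n6.env = -5  [S.hot * 3 + 7]
14. n7.acc = -4  [terminal]
15. n8.off = false  [not A.ok]
16. n8.hot = 15  [A.env + 20]
17. n9.acc = -8  [terminal]
18. n10.lab = 2  [terminal]
19. n8.cnt = 14  [g.acc + 22]
20. n8.wid = false  [g.acc > -8]
21. n6.off = 2  [S.cnt + g.acc - 8]
22. n5.cnt = -3  [S.hot + 1]
23. n5.wid = true  [S.off == true]
24. n3.off = -5  [S.cnt - 2]
25. n0.cnt = 1  [S.hot + 7]
26. n0.wid = false  [S.off == false]

-5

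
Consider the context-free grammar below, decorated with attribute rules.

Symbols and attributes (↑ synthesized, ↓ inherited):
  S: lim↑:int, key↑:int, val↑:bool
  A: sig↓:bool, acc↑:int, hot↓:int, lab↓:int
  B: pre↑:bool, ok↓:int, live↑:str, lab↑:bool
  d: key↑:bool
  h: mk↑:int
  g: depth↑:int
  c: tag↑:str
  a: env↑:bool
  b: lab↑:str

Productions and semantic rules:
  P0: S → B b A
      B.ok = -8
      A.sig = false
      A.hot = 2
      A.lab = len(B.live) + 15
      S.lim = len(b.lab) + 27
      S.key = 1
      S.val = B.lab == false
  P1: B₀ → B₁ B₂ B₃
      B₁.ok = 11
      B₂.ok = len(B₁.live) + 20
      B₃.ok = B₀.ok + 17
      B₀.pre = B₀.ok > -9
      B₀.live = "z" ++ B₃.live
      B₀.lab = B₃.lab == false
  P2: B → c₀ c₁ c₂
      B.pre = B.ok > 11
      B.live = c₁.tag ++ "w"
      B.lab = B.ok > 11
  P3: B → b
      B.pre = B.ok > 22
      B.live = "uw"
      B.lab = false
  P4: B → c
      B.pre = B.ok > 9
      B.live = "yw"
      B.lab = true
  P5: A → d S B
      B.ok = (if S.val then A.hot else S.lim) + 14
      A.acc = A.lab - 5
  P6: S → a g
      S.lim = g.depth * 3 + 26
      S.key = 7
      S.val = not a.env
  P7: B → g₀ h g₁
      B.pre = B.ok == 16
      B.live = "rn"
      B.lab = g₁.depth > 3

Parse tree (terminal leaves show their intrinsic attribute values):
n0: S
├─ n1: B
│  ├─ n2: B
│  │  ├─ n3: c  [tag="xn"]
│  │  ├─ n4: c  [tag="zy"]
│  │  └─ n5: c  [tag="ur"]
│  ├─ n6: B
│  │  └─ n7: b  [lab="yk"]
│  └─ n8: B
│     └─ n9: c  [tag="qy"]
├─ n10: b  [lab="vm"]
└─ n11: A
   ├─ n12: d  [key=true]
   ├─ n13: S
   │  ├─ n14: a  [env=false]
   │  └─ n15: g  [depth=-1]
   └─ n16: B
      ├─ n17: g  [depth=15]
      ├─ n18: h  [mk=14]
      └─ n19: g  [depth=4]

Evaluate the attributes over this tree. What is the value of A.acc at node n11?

13

1. n1.ok = -8  [-8]
2. n2.ok = 11  [11]
3. n3.tag = "xn"  [terminal]
4. n4.tag = "zy"  [terminal]
5. n5.tag = "ur"  [terminal]
6. n2.pre = false  [B.ok > 11]
7. n2.live = "zyw"  [c₁.tag ++ "w"]
8. n2.lab = false  [B.ok > 11]
9. n6.ok = 23  [len(B₁.live) + 20]
10. n7.lab = "yk"  [terminal]
11. n6.pre = true  [B.ok > 22]
12. n6.live = "uw"  ["uw"]
13. n6.lab = false  [false]
14. n8.ok = 9  [B₀.ok + 17]
15. n9.tag = "qy"  [terminal]
16. n8.pre = false  [B.ok > 9]
17. n8.live = "yw"  ["yw"]
18. n8.lab = true  [true]
19. n1.pre = true  [B₀.ok > -9]
20. n1.live = "zyw"  ["z" ++ B₃.live]
21. n1.lab = false  [B₃.lab == false]
22. n10.lab = "vm"  [terminal]
23. n11.sig = false  [false]
24. n11.hot = 2  [2]
25. n11.lab = 18  [len(B.live) + 15]
26. n12.key = true  [terminal]
27. n14.env = false  [terminal]
28. n15.depth = -1  [terminal]
29. n13.lim = 23  [g.depth * 3 + 26]
30. n13.key = 7  [7]
31. n13.val = true  [not a.env]
32. n16.ok = 16  [(if S.val then A.hot else S.lim) + 14]
33. n17.depth = 15  [terminal]
34. n18.mk = 14  [terminal]
35. n19.depth = 4  [terminal]
36. n16.pre = true  [B.ok == 16]
37. n16.live = "rn"  ["rn"]
38. n16.lab = true  [g₁.depth > 3]
39. n11.acc = 13  [A.lab - 5]
40. n0.lim = 29  [len(b.lab) + 27]
41. n0.key = 1  [1]
42. n0.val = true  [B.lab == false]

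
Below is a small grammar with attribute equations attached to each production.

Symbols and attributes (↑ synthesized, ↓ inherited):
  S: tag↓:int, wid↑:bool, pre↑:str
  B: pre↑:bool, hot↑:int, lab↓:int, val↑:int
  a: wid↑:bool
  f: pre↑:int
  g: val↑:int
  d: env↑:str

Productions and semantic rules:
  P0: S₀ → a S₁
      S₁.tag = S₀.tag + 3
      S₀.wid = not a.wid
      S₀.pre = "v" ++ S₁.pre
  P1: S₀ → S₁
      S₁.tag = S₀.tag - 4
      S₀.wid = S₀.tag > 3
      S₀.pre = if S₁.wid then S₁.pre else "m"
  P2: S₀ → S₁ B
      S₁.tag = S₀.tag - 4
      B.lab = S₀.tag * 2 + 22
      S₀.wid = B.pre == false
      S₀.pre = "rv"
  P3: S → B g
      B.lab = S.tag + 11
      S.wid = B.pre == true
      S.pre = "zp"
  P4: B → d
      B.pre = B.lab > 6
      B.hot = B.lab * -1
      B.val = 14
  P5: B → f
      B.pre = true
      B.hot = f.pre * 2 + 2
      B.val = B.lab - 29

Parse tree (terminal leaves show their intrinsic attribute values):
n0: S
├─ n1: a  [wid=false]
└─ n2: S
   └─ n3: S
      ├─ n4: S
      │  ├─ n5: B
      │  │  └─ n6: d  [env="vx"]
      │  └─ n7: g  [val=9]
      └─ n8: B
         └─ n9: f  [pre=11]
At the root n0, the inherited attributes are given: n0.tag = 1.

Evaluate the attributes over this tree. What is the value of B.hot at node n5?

1. n0.tag = 1  [given at root]
2. n1.wid = false  [terminal]
3. n2.tag = 4  [S₀.tag + 3]
4. n3.tag = 0  [S₀.tag - 4]
5. n4.tag = -4  [S₀.tag - 4]
6. n5.lab = 7  [S.tag + 11]
7. n6.env = "vx"  [terminal]
8. n5.pre = true  [B.lab > 6]
9. n5.hot = -7  [B.lab * -1]
10. n5.val = 14  [14]
11. n7.val = 9  [terminal]
12. n4.wid = true  [B.pre == true]
13. n4.pre = "zp"  ["zp"]
14. n8.lab = 22  [S₀.tag * 2 + 22]
15. n9.pre = 11  [terminal]
16. n8.pre = true  [true]
17. n8.hot = 24  [f.pre * 2 + 2]
18. n8.val = -7  [B.lab - 29]
19. n3.wid = false  [B.pre == false]
20. n3.pre = "rv"  ["rv"]
21. n2.wid = true  [S₀.tag > 3]
22. n2.pre = "m"  [if S₁.wid then S₁.pre else "m"]
23. n0.wid = true  [not a.wid]
24. n0.pre = "vm"  ["v" ++ S₁.pre]

-7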